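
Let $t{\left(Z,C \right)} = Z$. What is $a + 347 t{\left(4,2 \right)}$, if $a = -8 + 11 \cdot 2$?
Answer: $1402$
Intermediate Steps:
$a = 14$ ($a = -8 + 22 = 14$)
$a + 347 t{\left(4,2 \right)} = 14 + 347 \cdot 4 = 14 + 1388 = 1402$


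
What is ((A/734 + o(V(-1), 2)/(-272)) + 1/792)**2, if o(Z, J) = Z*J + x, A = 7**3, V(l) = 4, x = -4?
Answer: 5029474537201/24416327098944 ≈ 0.20599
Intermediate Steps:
A = 343
o(Z, J) = -4 + J*Z (o(Z, J) = Z*J - 4 = J*Z - 4 = -4 + J*Z)
((A/734 + o(V(-1), 2)/(-272)) + 1/792)**2 = ((343/734 + (-4 + 2*4)/(-272)) + 1/792)**2 = ((343*(1/734) + (-4 + 8)*(-1/272)) + 1/792)**2 = ((343/734 + 4*(-1/272)) + 1/792)**2 = ((343/734 - 1/68) + 1/792)**2 = (11295/24956 + 1/792)**2 = (2242649/4941288)**2 = 5029474537201/24416327098944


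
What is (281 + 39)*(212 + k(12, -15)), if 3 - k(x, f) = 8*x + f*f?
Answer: -33920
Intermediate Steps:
k(x, f) = 3 - f² - 8*x (k(x, f) = 3 - (8*x + f*f) = 3 - (8*x + f²) = 3 - (f² + 8*x) = 3 + (-f² - 8*x) = 3 - f² - 8*x)
(281 + 39)*(212 + k(12, -15)) = (281 + 39)*(212 + (3 - 1*(-15)² - 8*12)) = 320*(212 + (3 - 1*225 - 96)) = 320*(212 + (3 - 225 - 96)) = 320*(212 - 318) = 320*(-106) = -33920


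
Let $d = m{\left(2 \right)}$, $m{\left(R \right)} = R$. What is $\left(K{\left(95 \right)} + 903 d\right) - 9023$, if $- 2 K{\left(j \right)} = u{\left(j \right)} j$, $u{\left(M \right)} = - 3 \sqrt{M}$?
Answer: $-7217 + \frac{285 \sqrt{95}}{2} \approx -5828.1$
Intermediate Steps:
$d = 2$
$K{\left(j \right)} = \frac{3 j^{\frac{3}{2}}}{2}$ ($K{\left(j \right)} = - \frac{- 3 \sqrt{j} j}{2} = - \frac{\left(-3\right) j^{\frac{3}{2}}}{2} = \frac{3 j^{\frac{3}{2}}}{2}$)
$\left(K{\left(95 \right)} + 903 d\right) - 9023 = \left(\frac{3 \cdot 95^{\frac{3}{2}}}{2} + 903 \cdot 2\right) - 9023 = \left(\frac{3 \cdot 95 \sqrt{95}}{2} + 1806\right) - 9023 = \left(\frac{285 \sqrt{95}}{2} + 1806\right) - 9023 = \left(1806 + \frac{285 \sqrt{95}}{2}\right) - 9023 = -7217 + \frac{285 \sqrt{95}}{2}$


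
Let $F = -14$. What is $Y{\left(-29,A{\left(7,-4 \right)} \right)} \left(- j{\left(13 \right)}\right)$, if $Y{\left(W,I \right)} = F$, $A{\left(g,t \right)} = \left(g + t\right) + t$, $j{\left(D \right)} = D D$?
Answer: $2366$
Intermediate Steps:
$j{\left(D \right)} = D^{2}$
$A{\left(g,t \right)} = g + 2 t$
$Y{\left(W,I \right)} = -14$
$Y{\left(-29,A{\left(7,-4 \right)} \right)} \left(- j{\left(13 \right)}\right) = - 14 \left(- 13^{2}\right) = - 14 \left(\left(-1\right) 169\right) = \left(-14\right) \left(-169\right) = 2366$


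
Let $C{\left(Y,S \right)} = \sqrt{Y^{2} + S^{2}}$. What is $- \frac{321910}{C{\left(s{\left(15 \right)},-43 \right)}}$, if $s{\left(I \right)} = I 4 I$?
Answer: $- \frac{321910 \sqrt{811849}}{811849} \approx -357.27$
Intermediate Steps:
$s{\left(I \right)} = 4 I^{2}$ ($s{\left(I \right)} = 4 I I = 4 I^{2}$)
$C{\left(Y,S \right)} = \sqrt{S^{2} + Y^{2}}$
$- \frac{321910}{C{\left(s{\left(15 \right)},-43 \right)}} = - \frac{321910}{\sqrt{\left(-43\right)^{2} + \left(4 \cdot 15^{2}\right)^{2}}} = - \frac{321910}{\sqrt{1849 + \left(4 \cdot 225\right)^{2}}} = - \frac{321910}{\sqrt{1849 + 900^{2}}} = - \frac{321910}{\sqrt{1849 + 810000}} = - \frac{321910}{\sqrt{811849}} = - 321910 \frac{\sqrt{811849}}{811849} = - \frac{321910 \sqrt{811849}}{811849}$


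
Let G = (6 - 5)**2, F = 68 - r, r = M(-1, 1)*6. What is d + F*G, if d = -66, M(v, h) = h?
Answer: -4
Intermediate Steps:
r = 6 (r = 1*6 = 6)
F = 62 (F = 68 - 1*6 = 68 - 6 = 62)
G = 1 (G = 1**2 = 1)
d + F*G = -66 + 62*1 = -66 + 62 = -4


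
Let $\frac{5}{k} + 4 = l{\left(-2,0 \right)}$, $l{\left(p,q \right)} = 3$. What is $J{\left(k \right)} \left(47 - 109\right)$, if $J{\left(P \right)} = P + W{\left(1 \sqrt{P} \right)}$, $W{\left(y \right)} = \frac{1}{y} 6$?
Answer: $310 + \frac{372 i \sqrt{5}}{5} \approx 310.0 + 166.36 i$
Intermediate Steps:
$k = -5$ ($k = \frac{5}{-4 + 3} = \frac{5}{-1} = 5 \left(-1\right) = -5$)
$W{\left(y \right)} = \frac{6}{y}$
$J{\left(P \right)} = P + \frac{6}{\sqrt{P}}$ ($J{\left(P \right)} = P + \frac{6}{1 \sqrt{P}} = P + \frac{6}{\sqrt{P}}$)
$J{\left(k \right)} \left(47 - 109\right) = \left(-5 + \frac{6}{i \sqrt{5}}\right) \left(47 - 109\right) = \left(-5 + 6 \left(- \frac{i \sqrt{5}}{5}\right)\right) \left(-62\right) = \left(-5 - \frac{6 i \sqrt{5}}{5}\right) \left(-62\right) = 310 + \frac{372 i \sqrt{5}}{5}$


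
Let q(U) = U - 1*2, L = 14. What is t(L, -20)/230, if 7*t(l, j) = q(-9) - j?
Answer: 9/1610 ≈ 0.0055901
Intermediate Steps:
q(U) = -2 + U (q(U) = U - 2 = -2 + U)
t(l, j) = -11/7 - j/7 (t(l, j) = ((-2 - 9) - j)/7 = (-11 - j)/7 = -11/7 - j/7)
t(L, -20)/230 = (-11/7 - 1/7*(-20))/230 = (-11/7 + 20/7)*(1/230) = (9/7)*(1/230) = 9/1610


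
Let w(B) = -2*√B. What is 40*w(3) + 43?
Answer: 43 - 80*√3 ≈ -95.564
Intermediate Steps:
40*w(3) + 43 = 40*(-2*√3) + 43 = -80*√3 + 43 = 43 - 80*√3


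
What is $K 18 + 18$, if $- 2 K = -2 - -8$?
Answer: $-36$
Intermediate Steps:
$K = -3$ ($K = - \frac{-2 - -8}{2} = - \frac{-2 + 8}{2} = \left(- \frac{1}{2}\right) 6 = -3$)
$K 18 + 18 = \left(-3\right) 18 + 18 = -54 + 18 = -36$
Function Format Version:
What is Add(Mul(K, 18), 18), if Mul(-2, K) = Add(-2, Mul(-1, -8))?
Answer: -36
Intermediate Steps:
K = -3 (K = Mul(Rational(-1, 2), Add(-2, Mul(-1, -8))) = Mul(Rational(-1, 2), Add(-2, 8)) = Mul(Rational(-1, 2), 6) = -3)
Add(Mul(K, 18), 18) = Add(Mul(-3, 18), 18) = Add(-54, 18) = -36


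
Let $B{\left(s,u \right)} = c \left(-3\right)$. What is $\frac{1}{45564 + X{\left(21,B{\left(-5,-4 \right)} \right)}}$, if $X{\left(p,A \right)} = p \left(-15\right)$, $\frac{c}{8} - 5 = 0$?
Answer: $\frac{1}{45249} \approx 2.21 \cdot 10^{-5}$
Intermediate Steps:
$c = 40$ ($c = 40 + 8 \cdot 0 = 40 + 0 = 40$)
$B{\left(s,u \right)} = -120$ ($B{\left(s,u \right)} = 40 \left(-3\right) = -120$)
$X{\left(p,A \right)} = - 15 p$
$\frac{1}{45564 + X{\left(21,B{\left(-5,-4 \right)} \right)}} = \frac{1}{45564 - 315} = \frac{1}{45249}$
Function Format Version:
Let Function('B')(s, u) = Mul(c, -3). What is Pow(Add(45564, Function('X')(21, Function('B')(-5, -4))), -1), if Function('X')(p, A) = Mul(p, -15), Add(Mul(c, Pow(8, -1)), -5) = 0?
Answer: Rational(1, 45249) ≈ 2.2100e-5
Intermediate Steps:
c = 40 (c = Add(40, Mul(8, 0)) = Add(40, 0) = 40)
Function('B')(s, u) = -120 (Function('B')(s, u) = Mul(40, -3) = -120)
Function('X')(p, A) = Mul(-15, p)
Pow(Add(45564, Function('X')(21, Function('B')(-5, -4))), -1) = Pow(Add(45564, Mul(-15, 21)), -1) = Pow(Add(45564, -315), -1) = Pow(45249, -1) = Rational(1, 45249)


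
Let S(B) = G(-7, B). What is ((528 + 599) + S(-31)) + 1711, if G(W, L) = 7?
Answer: 2845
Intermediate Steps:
S(B) = 7
((528 + 599) + S(-31)) + 1711 = ((528 + 599) + 7) + 1711 = (1127 + 7) + 1711 = 1134 + 1711 = 2845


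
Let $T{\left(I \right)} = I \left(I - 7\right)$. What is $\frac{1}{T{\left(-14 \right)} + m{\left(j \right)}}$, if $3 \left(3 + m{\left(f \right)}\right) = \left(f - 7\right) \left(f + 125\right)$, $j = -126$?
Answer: $\frac{3}{1006} \approx 0.0029821$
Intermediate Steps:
$T{\left(I \right)} = I \left(-7 + I\right)$
$m{\left(f \right)} = -3 + \frac{\left(-7 + f\right) \left(125 + f\right)}{3}$ ($m{\left(f \right)} = -3 + \frac{\left(f - 7\right) \left(f + 125\right)}{3} = -3 + \frac{\left(-7 + f\right) \left(125 + f\right)}{3}$)
$\frac{1}{T{\left(-14 \right)} + m{\left(j \right)}} = \frac{1}{- 14 \left(-7 - 14\right) + \left(- \frac{884}{3} + \frac{\left(-126\right)^{2}}{3} + \frac{118}{3} \left(-126\right)\right)} = \frac{1}{\left(-14\right) \left(-21\right) - - \frac{124}{3}} = \frac{1}{294 - - \frac{124}{3}} = \frac{1}{294 + \frac{124}{3}} = \frac{1}{\frac{1006}{3}} = \frac{3}{1006}$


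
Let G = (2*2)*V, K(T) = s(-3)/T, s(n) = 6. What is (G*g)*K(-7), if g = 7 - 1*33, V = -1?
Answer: -624/7 ≈ -89.143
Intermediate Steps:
K(T) = 6/T
G = -4 (G = (2*2)*(-1) = 4*(-1) = -4)
g = -26 (g = 7 - 33 = -26)
(G*g)*K(-7) = (-4*(-26))*(6/(-7)) = 104*(6*(-⅐)) = 104*(-6/7) = -624/7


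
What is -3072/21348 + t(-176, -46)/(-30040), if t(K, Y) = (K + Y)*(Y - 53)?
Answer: -23394551/26720580 ≈ -0.87553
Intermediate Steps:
t(K, Y) = (-53 + Y)*(K + Y) (t(K, Y) = (K + Y)*(-53 + Y) = (-53 + Y)*(K + Y))
-3072/21348 + t(-176, -46)/(-30040) = -3072/21348 + ((-46)**2 - 53*(-176) - 53*(-46) - 176*(-46))/(-30040) = -3072*1/21348 + (2116 + 9328 + 2438 + 8096)*(-1/30040) = -256/1779 + 21978*(-1/30040) = -256/1779 - 10989/15020 = -23394551/26720580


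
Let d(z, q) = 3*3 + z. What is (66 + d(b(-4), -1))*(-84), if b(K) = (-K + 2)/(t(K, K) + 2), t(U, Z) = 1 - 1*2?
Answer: -6804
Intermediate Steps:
t(U, Z) = -1 (t(U, Z) = 1 - 2 = -1)
b(K) = 2 - K (b(K) = (-K + 2)/(-1 + 2) = (2 - K)/1 = (2 - K)*1 = 2 - K)
d(z, q) = 9 + z
(66 + d(b(-4), -1))*(-84) = (66 + (9 + (2 - 1*(-4))))*(-84) = (66 + (9 + (2 + 4)))*(-84) = (66 + (9 + 6))*(-84) = (66 + 15)*(-84) = 81*(-84) = -6804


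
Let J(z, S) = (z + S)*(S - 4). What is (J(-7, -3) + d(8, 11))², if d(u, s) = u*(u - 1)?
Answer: 15876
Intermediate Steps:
J(z, S) = (-4 + S)*(S + z) (J(z, S) = (S + z)*(-4 + S) = (-4 + S)*(S + z))
d(u, s) = u*(-1 + u)
(J(-7, -3) + d(8, 11))² = (((-3)² - 4*(-3) - 4*(-7) - 3*(-7)) + 8*(-1 + 8))² = ((9 + 12 + 28 + 21) + 8*7)² = (70 + 56)² = 126² = 15876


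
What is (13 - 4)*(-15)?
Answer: -135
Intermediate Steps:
(13 - 4)*(-15) = 9*(-15) = -135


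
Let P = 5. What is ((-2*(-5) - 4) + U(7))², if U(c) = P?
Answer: 121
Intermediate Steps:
U(c) = 5
((-2*(-5) - 4) + U(7))² = ((-2*(-5) - 4) + 5)² = ((10 - 4) + 5)² = (6 + 5)² = 11² = 121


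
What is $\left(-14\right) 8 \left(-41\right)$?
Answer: $4592$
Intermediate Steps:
$\left(-14\right) 8 \left(-41\right) = \left(-112\right) \left(-41\right) = 4592$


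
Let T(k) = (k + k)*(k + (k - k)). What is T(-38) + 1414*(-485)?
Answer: -682902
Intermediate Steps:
T(k) = 2*k² (T(k) = (2*k)*(k + 0) = (2*k)*k = 2*k²)
T(-38) + 1414*(-485) = 2*(-38)² + 1414*(-485) = 2*1444 - 685790 = 2888 - 685790 = -682902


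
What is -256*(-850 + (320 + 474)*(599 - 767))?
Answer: 34365952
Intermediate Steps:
-256*(-850 + (320 + 474)*(599 - 767)) = -256*(-850 + 794*(-168)) = -256*(-850 - 133392) = -256*(-134242) = 34365952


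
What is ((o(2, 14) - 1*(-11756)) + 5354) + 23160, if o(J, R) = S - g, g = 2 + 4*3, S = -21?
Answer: 40235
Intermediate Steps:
g = 14 (g = 2 + 12 = 14)
o(J, R) = -35 (o(J, R) = -21 - 1*14 = -21 - 14 = -35)
((o(2, 14) - 1*(-11756)) + 5354) + 23160 = ((-35 - 1*(-11756)) + 5354) + 23160 = ((-35 + 11756) + 5354) + 23160 = (11721 + 5354) + 23160 = 17075 + 23160 = 40235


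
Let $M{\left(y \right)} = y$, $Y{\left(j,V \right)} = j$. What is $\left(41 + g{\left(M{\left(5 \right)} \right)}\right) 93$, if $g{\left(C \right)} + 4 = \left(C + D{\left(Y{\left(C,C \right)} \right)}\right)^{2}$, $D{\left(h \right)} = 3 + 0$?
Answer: $9393$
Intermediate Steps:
$D{\left(h \right)} = 3$
$g{\left(C \right)} = -4 + \left(3 + C\right)^{2}$ ($g{\left(C \right)} = -4 + \left(C + 3\right)^{2} = -4 + \left(3 + C\right)^{2}$)
$\left(41 + g{\left(M{\left(5 \right)} \right)}\right) 93 = \left(41 - \left(4 - \left(3 + 5\right)^{2}\right)\right) 93 = \left(41 - \left(4 - 8^{2}\right)\right) 93 = \left(41 + \left(-4 + 64\right)\right) 93 = \left(41 + 60\right) 93 = 101 \cdot 93 = 9393$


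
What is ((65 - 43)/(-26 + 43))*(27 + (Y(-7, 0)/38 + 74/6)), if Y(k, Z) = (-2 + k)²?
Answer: 51997/969 ≈ 53.660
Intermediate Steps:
((65 - 43)/(-26 + 43))*(27 + (Y(-7, 0)/38 + 74/6)) = ((65 - 43)/(-26 + 43))*(27 + ((-2 - 7)²/38 + 74/6)) = (22/17)*(27 + ((-9)²*(1/38) + 74*(⅙))) = (22*(1/17))*(27 + (81*(1/38) + 37/3)) = 22*(27 + (81/38 + 37/3))/17 = 22*(27 + 1649/114)/17 = (22/17)*(4727/114) = 51997/969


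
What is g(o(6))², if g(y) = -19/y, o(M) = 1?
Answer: 361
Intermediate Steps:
g(o(6))² = (-19/1)² = (-19*1)² = (-19)² = 361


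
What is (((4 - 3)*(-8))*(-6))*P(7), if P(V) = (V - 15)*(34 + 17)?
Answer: -19584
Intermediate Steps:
P(V) = -765 + 51*V (P(V) = (-15 + V)*51 = -765 + 51*V)
(((4 - 3)*(-8))*(-6))*P(7) = (((4 - 3)*(-8))*(-6))*(-765 + 51*7) = ((1*(-8))*(-6))*(-765 + 357) = -8*(-6)*(-408) = 48*(-408) = -19584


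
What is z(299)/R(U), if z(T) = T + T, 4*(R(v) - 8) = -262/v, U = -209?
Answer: 249964/3475 ≈ 71.932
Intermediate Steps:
R(v) = 8 - 131/(2*v) (R(v) = 8 + (-262/v)/4 = 8 - 131/(2*v))
z(T) = 2*T
z(299)/R(U) = (2*299)/(8 - 131/2/(-209)) = 598/(8 - 131/2*(-1/209)) = 598/(8 + 131/418) = 598/(3475/418) = 598*(418/3475) = 249964/3475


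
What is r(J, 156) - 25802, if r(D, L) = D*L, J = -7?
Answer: -26894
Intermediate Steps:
r(J, 156) - 25802 = -7*156 - 25802 = -1092 - 25802 = -26894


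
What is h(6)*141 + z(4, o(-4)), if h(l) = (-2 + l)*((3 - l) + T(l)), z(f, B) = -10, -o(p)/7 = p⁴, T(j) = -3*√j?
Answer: -1702 - 1692*√6 ≈ -5846.5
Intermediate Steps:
o(p) = -7*p⁴
h(l) = (-2 + l)*(3 - l - 3*√l) (h(l) = (-2 + l)*((3 - l) - 3*√l) = (-2 + l)*(3 - l - 3*√l))
h(6)*141 + z(4, o(-4)) = (-6 - 1*6² - 18*√6 + 5*6 + 6*√6)*141 - 10 = (-6 - 1*36 - 18*√6 + 30 + 6*√6)*141 - 10 = (-6 - 36 - 18*√6 + 30 + 6*√6)*141 - 10 = (-12 - 12*√6)*141 - 10 = (-1692 - 1692*√6) - 10 = -1702 - 1692*√6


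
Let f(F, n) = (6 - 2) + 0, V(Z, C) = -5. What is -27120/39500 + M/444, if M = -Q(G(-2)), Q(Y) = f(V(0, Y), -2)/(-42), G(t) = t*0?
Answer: -6319697/9207450 ≈ -0.68637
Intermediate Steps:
f(F, n) = 4 (f(F, n) = 4 + 0 = 4)
G(t) = 0
Q(Y) = -2/21 (Q(Y) = 4/(-42) = 4*(-1/42) = -2/21)
M = 2/21 (M = -1*(-2/21) = 2/21 ≈ 0.095238)
-27120/39500 + M/444 = -27120/39500 + (2/21)/444 = -27120*1/39500 + (2/21)*(1/444) = -1356/1975 + 1/4662 = -6319697/9207450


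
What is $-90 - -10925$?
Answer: $10835$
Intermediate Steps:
$-90 - -10925 = -90 + 10925 = 10835$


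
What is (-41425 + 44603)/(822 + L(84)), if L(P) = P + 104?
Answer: 1589/505 ≈ 3.1465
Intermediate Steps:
L(P) = 104 + P
(-41425 + 44603)/(822 + L(84)) = (-41425 + 44603)/(822 + (104 + 84)) = 3178/(822 + 188) = 3178/1010 = 3178*(1/1010) = 1589/505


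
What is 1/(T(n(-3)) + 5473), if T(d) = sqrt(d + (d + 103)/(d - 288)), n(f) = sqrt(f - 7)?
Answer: 1/(5473 + sqrt(-(103 + I*sqrt(10) - I*sqrt(10)*(288 - I*sqrt(10)))/(288 - I*sqrt(10)))) ≈ 0.00018268 - 4.43e-8*I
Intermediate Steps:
n(f) = sqrt(-7 + f)
T(d) = sqrt(d + (103 + d)/(-288 + d))
1/(T(n(-3)) + 5473) = 1/(sqrt((103 + sqrt(-7 - 3) + sqrt(-7 - 3)*(-288 + sqrt(-7 - 3)))/(-288 + sqrt(-7 - 3))) + 5473) = 1/(sqrt((103 + sqrt(-10) + sqrt(-10)*(-288 + sqrt(-10)))/(-288 + sqrt(-10))) + 5473) = 1/(sqrt((103 + I*sqrt(10) + (I*sqrt(10))*(-288 + I*sqrt(10)))/(-288 + I*sqrt(10))) + 5473) = 1/(sqrt((103 + I*sqrt(10) + I*sqrt(10)*(-288 + I*sqrt(10)))/(-288 + I*sqrt(10))) + 5473) = 1/(5473 + sqrt((103 + I*sqrt(10) + I*sqrt(10)*(-288 + I*sqrt(10)))/(-288 + I*sqrt(10))))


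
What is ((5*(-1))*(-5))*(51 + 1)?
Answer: 1300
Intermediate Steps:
((5*(-1))*(-5))*(51 + 1) = -5*(-5)*52 = 25*52 = 1300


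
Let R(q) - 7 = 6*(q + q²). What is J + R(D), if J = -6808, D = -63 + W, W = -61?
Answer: 84711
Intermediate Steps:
D = -124 (D = -63 - 61 = -124)
R(q) = 7 + 6*q + 6*q² (R(q) = 7 + 6*(q + q²) = 7 + (6*q + 6*q²) = 7 + 6*q + 6*q²)
J + R(D) = -6808 + (7 + 6*(-124) + 6*(-124)²) = -6808 + (7 - 744 + 6*15376) = -6808 + (7 - 744 + 92256) = -6808 + 91519 = 84711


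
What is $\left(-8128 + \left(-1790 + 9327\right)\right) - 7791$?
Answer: $-8382$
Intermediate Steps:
$\left(-8128 + \left(-1790 + 9327\right)\right) - 7791 = \left(-8128 + 7537\right) - 7791 = -591 - 7791 = -8382$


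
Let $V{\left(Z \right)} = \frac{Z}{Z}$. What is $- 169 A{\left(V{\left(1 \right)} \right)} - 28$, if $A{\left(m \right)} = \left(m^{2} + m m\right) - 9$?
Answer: $1155$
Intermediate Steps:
$V{\left(Z \right)} = 1$
$A{\left(m \right)} = -9 + 2 m^{2}$ ($A{\left(m \right)} = \left(m^{2} + m^{2}\right) - 9 = 2 m^{2} - 9 = -9 + 2 m^{2}$)
$- 169 A{\left(V{\left(1 \right)} \right)} - 28 = - 169 \left(-9 + 2 \cdot 1^{2}\right) - 28 = - 169 \left(-9 + 2 \cdot 1\right) - 28 = - 169 \left(-9 + 2\right) - 28 = \left(-169\right) \left(-7\right) - 28 = 1183 - 28 = 1155$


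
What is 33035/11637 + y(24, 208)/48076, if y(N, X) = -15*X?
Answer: 387970805/139865103 ≈ 2.7739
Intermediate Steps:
33035/11637 + y(24, 208)/48076 = 33035/11637 - 15*208/48076 = 33035*(1/11637) - 3120*1/48076 = 33035/11637 - 780/12019 = 387970805/139865103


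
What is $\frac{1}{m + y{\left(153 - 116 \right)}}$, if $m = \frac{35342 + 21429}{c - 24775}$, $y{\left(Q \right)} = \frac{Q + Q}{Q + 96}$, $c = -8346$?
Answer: $- \frac{400463}{463599} \approx -0.86381$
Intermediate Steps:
$y{\left(Q \right)} = \frac{2 Q}{96 + Q}$
$m = - \frac{5161}{3011}$ ($m = \frac{35342 + 21429}{-8346 - 24775} = \frac{56771}{-33121} = 56771 \left(- \frac{1}{33121}\right) = - \frac{5161}{3011} \approx -1.714$)
$\frac{1}{m + y{\left(153 - 116 \right)}} = \frac{1}{- \frac{5161}{3011} + \frac{2 \left(153 - 116\right)}{96 + \left(153 - 116\right)}} = \frac{1}{- \frac{5161}{3011} + 2 \cdot 37 \frac{1}{96 + 37}} = \frac{1}{- \frac{5161}{3011} + 2 \cdot 37 \cdot \frac{1}{133}} = \frac{1}{- \frac{5161}{3011} + \frac{74}{133}} = \frac{1}{- \frac{463599}{400463}} = - \frac{400463}{463599}$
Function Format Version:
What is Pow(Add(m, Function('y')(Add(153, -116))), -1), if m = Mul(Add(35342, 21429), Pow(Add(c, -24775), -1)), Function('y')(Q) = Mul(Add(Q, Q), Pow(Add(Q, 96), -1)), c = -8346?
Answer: Rational(-400463, 463599) ≈ -0.86381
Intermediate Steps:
Function('y')(Q) = Mul(2, Q, Pow(Add(96, Q), -1)) (Function('y')(Q) = Mul(Mul(2, Q), Pow(Add(96, Q), -1)) = Mul(2, Q, Pow(Add(96, Q), -1)))
m = Rational(-5161, 3011) (m = Mul(Add(35342, 21429), Pow(Add(-8346, -24775), -1)) = Mul(56771, Pow(-33121, -1)) = Mul(56771, Rational(-1, 33121)) = Rational(-5161, 3011) ≈ -1.7140)
Pow(Add(m, Function('y')(Add(153, -116))), -1) = Pow(Add(Rational(-5161, 3011), Mul(2, Add(153, -116), Pow(Add(96, Add(153, -116)), -1))), -1) = Pow(Add(Rational(-5161, 3011), Mul(2, 37, Pow(Add(96, 37), -1))), -1) = Pow(Add(Rational(-5161, 3011), Mul(2, 37, Pow(133, -1))), -1) = Pow(Add(Rational(-5161, 3011), Mul(2, 37, Rational(1, 133))), -1) = Pow(Add(Rational(-5161, 3011), Rational(74, 133)), -1) = Pow(Rational(-463599, 400463), -1) = Rational(-400463, 463599)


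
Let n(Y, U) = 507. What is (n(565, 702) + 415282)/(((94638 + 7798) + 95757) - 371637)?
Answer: -415789/173444 ≈ -2.3973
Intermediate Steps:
(n(565, 702) + 415282)/(((94638 + 7798) + 95757) - 371637) = (507 + 415282)/(((94638 + 7798) + 95757) - 371637) = 415789/((102436 + 95757) - 371637) = 415789/(198193 - 371637) = 415789/(-173444) = 415789*(-1/173444) = -415789/173444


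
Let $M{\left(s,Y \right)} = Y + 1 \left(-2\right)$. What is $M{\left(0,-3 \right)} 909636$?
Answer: $-4548180$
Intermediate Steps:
$M{\left(s,Y \right)} = -2 + Y$ ($M{\left(s,Y \right)} = Y - 2 = -2 + Y$)
$M{\left(0,-3 \right)} 909636 = \left(-2 - 3\right) 909636 = \left(-5\right) 909636 = -4548180$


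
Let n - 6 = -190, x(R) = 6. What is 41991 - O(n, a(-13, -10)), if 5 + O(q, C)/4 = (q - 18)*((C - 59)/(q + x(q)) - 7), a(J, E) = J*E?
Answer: 3206911/89 ≈ 36033.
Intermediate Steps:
a(J, E) = E*J
n = -184 (n = 6 - 190 = -184)
O(q, C) = -20 + 4*(-18 + q)*(-7 + (-59 + C)/(6 + q)) (O(q, C) = -20 + 4*((q - 18)*((C - 59)/(q + 6) - 7)) = -20 + 4*((-18 + q)*((-59 + C)/(6 + q) - 7)) = -20 + 4*((-18 + q)*(-7 + (-59 + C)/(6 + q))) = -20 + 4*(-18 + q)*(-7 + (-59 + C)/(6 + q)))
41991 - O(n, a(-13, -10)) = 41991 - 4*(1788 - (-180)*(-13) - 7*(-184)² + 20*(-184) - 10*(-13)*(-184))/(6 - 184) = 41991 - 4*(1788 - 18*130 - 7*33856 - 3680 + 130*(-184))/(-178) = 41991 - 4*(-1)*(1788 - 2340 - 236992 - 3680 - 23920)/178 = 41991 - 4*(-1)*(-265144)/178 = 41991 - 1*530288/89 = 41991 - 530288/89 = 3206911/89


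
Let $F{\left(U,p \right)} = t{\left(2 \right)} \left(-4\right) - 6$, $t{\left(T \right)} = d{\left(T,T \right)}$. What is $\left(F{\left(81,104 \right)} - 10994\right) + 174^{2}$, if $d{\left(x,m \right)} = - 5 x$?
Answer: $19316$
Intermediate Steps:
$t{\left(T \right)} = - 5 T$
$F{\left(U,p \right)} = 34$ ($F{\left(U,p \right)} = \left(-5\right) 2 \left(-4\right) - 6 = \left(-10\right) \left(-4\right) - 6 = 40 - 6 = 34$)
$\left(F{\left(81,104 \right)} - 10994\right) + 174^{2} = \left(34 - 10994\right) + 174^{2} = -10960 + 30276 = 19316$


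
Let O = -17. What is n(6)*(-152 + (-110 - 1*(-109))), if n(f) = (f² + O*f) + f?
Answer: 9180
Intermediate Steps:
n(f) = f² - 16*f (n(f) = (f² - 17*f) + f = f² - 16*f)
n(6)*(-152 + (-110 - 1*(-109))) = (6*(-16 + 6))*(-152 + (-110 - 1*(-109))) = (6*(-10))*(-152 + (-110 + 109)) = -60*(-152 - 1) = -60*(-153) = 9180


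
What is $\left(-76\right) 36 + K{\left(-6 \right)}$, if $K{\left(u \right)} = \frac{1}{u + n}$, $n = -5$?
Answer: $- \frac{30097}{11} \approx -2736.1$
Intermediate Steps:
$K{\left(u \right)} = \frac{1}{-5 + u}$ ($K{\left(u \right)} = \frac{1}{u - 5} = \frac{1}{-5 + u}$)
$\left(-76\right) 36 + K{\left(-6 \right)} = \left(-76\right) 36 + \frac{1}{-5 - 6} = -2736 + \frac{1}{-11} = -2736 - \frac{1}{11} = - \frac{30097}{11}$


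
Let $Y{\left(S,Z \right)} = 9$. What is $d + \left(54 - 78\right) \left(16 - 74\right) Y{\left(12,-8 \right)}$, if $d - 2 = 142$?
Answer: $12672$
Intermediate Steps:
$d = 144$ ($d = 2 + 142 = 144$)
$d + \left(54 - 78\right) \left(16 - 74\right) Y{\left(12,-8 \right)} = 144 + \left(54 - 78\right) \left(16 - 74\right) 9 = 144 + \left(-24\right) \left(-58\right) 9 = 144 + 1392 \cdot 9 = 144 + 12528 = 12672$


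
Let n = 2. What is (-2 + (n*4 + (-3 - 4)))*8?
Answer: -8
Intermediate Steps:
(-2 + (n*4 + (-3 - 4)))*8 = (-2 + (2*4 + (-3 - 4)))*8 = (-2 + (8 - 7))*8 = (-2 + 1)*8 = -1*8 = -8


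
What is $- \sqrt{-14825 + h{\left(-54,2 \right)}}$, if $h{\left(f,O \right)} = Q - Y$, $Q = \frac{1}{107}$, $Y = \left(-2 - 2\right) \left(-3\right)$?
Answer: $- \frac{i \sqrt{169868706}}{107} \approx - 121.81 i$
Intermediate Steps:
$Y = 12$ ($Y = \left(-4\right) \left(-3\right) = 12$)
$Q = \frac{1}{107} \approx 0.0093458$
$h{\left(f,O \right)} = - \frac{1283}{107}$ ($h{\left(f,O \right)} = \frac{1}{107} - 12 = - \frac{1283}{107}$)
$- \sqrt{-14825 + h{\left(-54,2 \right)}} = - \sqrt{-14825 - \frac{1283}{107}} = - \sqrt{- \frac{1587558}{107}} = - \frac{i \sqrt{169868706}}{107}$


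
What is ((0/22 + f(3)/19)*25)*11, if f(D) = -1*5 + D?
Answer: -550/19 ≈ -28.947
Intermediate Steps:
f(D) = -5 + D
((0/22 + f(3)/19)*25)*11 = ((0/22 + (-5 + 3)/19)*25)*11 = ((0*(1/22) - 2*1/19)*25)*11 = ((0 - 2/19)*25)*11 = -2/19*25*11 = -50/19*11 = -550/19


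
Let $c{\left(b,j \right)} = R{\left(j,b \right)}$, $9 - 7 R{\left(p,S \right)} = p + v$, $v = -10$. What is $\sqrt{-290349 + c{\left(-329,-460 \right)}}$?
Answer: $\frac{2 i \sqrt{3555937}}{7} \approx 538.78 i$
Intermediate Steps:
$R{\left(p,S \right)} = \frac{19}{7} - \frac{p}{7}$ ($R{\left(p,S \right)} = \frac{9}{7} - \frac{p - 10}{7} = \frac{9}{7} - \frac{-10 + p}{7} = \frac{9}{7} - \left(- \frac{10}{7} + \frac{p}{7}\right) = \frac{19}{7} - \frac{p}{7}$)
$c{\left(b,j \right)} = \frac{19}{7} - \frac{j}{7}$
$\sqrt{-290349 + c{\left(-329,-460 \right)}} = \sqrt{-290349 + \left(\frac{19}{7} - - \frac{460}{7}\right)} = \sqrt{-290349 + \left(\frac{19}{7} + \frac{460}{7}\right)} = \sqrt{-290349 + \frac{479}{7}} = \sqrt{- \frac{2031964}{7}} = \frac{2 i \sqrt{3555937}}{7}$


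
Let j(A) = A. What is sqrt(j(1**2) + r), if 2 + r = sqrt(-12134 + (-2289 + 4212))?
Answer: sqrt(-1 + I*sqrt(10211)) ≈ 7.073 + 7.1433*I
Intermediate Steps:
r = -2 + I*sqrt(10211) (r = -2 + sqrt(-12134 + (-2289 + 4212)) = -2 + sqrt(-12134 + 1923) = -2 + sqrt(-10211) = -2 + I*sqrt(10211) ≈ -2.0 + 101.05*I)
sqrt(j(1**2) + r) = sqrt(1**2 + (-2 + I*sqrt(10211))) = sqrt(1 + (-2 + I*sqrt(10211))) = sqrt(-1 + I*sqrt(10211))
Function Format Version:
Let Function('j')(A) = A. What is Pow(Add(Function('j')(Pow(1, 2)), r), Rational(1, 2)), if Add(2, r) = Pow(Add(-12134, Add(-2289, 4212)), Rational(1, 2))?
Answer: Pow(Add(-1, Mul(I, Pow(10211, Rational(1, 2)))), Rational(1, 2)) ≈ Add(7.0730, Mul(7.1433, I))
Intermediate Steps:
r = Add(-2, Mul(I, Pow(10211, Rational(1, 2)))) (r = Add(-2, Pow(Add(-12134, Add(-2289, 4212)), Rational(1, 2))) = Add(-2, Pow(Add(-12134, 1923), Rational(1, 2))) = Add(-2, Pow(-10211, Rational(1, 2))) = Add(-2, Mul(I, Pow(10211, Rational(1, 2)))) ≈ Add(-2.0000, Mul(101.05, I)))
Pow(Add(Function('j')(Pow(1, 2)), r), Rational(1, 2)) = Pow(Add(Pow(1, 2), Add(-2, Mul(I, Pow(10211, Rational(1, 2))))), Rational(1, 2)) = Pow(Add(1, Add(-2, Mul(I, Pow(10211, Rational(1, 2))))), Rational(1, 2)) = Pow(Add(-1, Mul(I, Pow(10211, Rational(1, 2)))), Rational(1, 2))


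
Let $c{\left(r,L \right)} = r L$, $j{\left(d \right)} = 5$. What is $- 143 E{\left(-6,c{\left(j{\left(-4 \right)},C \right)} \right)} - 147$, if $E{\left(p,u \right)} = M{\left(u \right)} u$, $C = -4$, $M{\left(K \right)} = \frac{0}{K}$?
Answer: $-147$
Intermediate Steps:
$M{\left(K \right)} = 0$
$c{\left(r,L \right)} = L r$
$E{\left(p,u \right)} = 0$ ($E{\left(p,u \right)} = 0 u = 0$)
$- 143 E{\left(-6,c{\left(j{\left(-4 \right)},C \right)} \right)} - 147 = \left(-143\right) 0 - 147 = 0 - 147 = -147$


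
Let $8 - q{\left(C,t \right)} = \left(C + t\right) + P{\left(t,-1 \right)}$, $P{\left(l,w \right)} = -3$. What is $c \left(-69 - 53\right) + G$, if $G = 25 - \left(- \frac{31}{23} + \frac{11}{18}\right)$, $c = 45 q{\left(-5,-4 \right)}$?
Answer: $- \frac{45446545}{414} \approx -1.0977 \cdot 10^{5}$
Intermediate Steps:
$q{\left(C,t \right)} = 11 - C - t$ ($q{\left(C,t \right)} = 8 - \left(\left(C + t\right) - 3\right) = 8 - \left(-3 + C + t\right) = 11 - C - t$)
$c = 900$ ($c = 45 \left(11 - -5 - -4\right) = 45 \left(11 + 5 + 4\right) = 45 \cdot 20 = 900$)
$G = \frac{10655}{414}$ ($G = 25 - - \frac{305}{414} = 25 + \left(\frac{31}{23} - \frac{11}{18}\right) = 25 + \frac{305}{414} = \frac{10655}{414} \approx 25.737$)
$c \left(-69 - 53\right) + G = 900 \left(-69 - 53\right) + \frac{10655}{414} = 900 \left(-122\right) + \frac{10655}{414} = -109800 + \frac{10655}{414} = - \frac{45446545}{414}$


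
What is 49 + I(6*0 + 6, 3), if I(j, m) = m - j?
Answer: 46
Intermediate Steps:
49 + I(6*0 + 6, 3) = 49 + (3 - (6*0 + 6)) = 49 + (3 - (0 + 6)) = 49 + (3 - 1*6) = 49 + (3 - 6) = 49 - 3 = 46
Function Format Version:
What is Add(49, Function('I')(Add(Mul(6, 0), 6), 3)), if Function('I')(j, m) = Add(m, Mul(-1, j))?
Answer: 46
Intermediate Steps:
Add(49, Function('I')(Add(Mul(6, 0), 6), 3)) = Add(49, Add(3, Mul(-1, Add(Mul(6, 0), 6)))) = Add(49, Add(3, Mul(-1, Add(0, 6)))) = Add(49, Add(3, Mul(-1, 6))) = Add(49, Add(3, -6)) = Add(49, -3) = 46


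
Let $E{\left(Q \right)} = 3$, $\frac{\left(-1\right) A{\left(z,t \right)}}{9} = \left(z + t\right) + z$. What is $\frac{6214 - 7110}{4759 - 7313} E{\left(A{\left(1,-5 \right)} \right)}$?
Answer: $\frac{1344}{1277} \approx 1.0525$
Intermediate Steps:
$A{\left(z,t \right)} = - 18 z - 9 t$ ($A{\left(z,t \right)} = - 9 \left(\left(z + t\right) + z\right) = - 9 \left(\left(t + z\right) + z\right) = - 9 \left(t + 2 z\right) = - 18 z - 9 t$)
$\frac{6214 - 7110}{4759 - 7313} E{\left(A{\left(1,-5 \right)} \right)} = \frac{6214 - 7110}{4759 - 7313} \cdot 3 = - \frac{896}{-2554} \cdot 3 = \left(-896\right) \left(- \frac{1}{2554}\right) 3 = \frac{448}{1277} \cdot 3 = \frac{1344}{1277}$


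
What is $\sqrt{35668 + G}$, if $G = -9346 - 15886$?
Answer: $2 \sqrt{2609} \approx 102.16$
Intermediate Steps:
$G = -25232$ ($G = -9346 - 15886 = -25232$)
$\sqrt{35668 + G} = \sqrt{35668 - 25232} = \sqrt{10436} = 2 \sqrt{2609}$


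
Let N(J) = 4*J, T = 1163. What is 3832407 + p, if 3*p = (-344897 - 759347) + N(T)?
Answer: 10397629/3 ≈ 3.4659e+6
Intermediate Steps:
p = -1099592/3 (p = ((-344897 - 759347) + 4*1163)/3 = (-1104244 + 4652)/3 = (⅓)*(-1099592) = -1099592/3 ≈ -3.6653e+5)
3832407 + p = 3832407 - 1099592/3 = 10397629/3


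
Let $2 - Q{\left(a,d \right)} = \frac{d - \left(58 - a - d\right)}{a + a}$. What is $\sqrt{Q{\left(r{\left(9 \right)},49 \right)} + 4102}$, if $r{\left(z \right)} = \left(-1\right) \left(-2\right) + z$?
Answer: $\frac{\sqrt{1985214}}{22} \approx 64.044$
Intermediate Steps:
$r{\left(z \right)} = 2 + z$
$Q{\left(a,d \right)} = 2 - \frac{-58 + a + 2 d}{2 a}$ ($Q{\left(a,d \right)} = 2 - \frac{d - \left(58 - a - d\right)}{a + a} = 2 - \frac{d + \left(-58 + a + d\right)}{2 a} = 2 - \left(-58 + a + 2 d\right) \frac{1}{2 a} = 2 - \frac{-58 + a + 2 d}{2 a}$)
$\sqrt{Q{\left(r{\left(9 \right)},49 \right)} + 4102} = \sqrt{\frac{29 - 49 + \frac{3 \left(2 + 9\right)}{2}}{2 + 9} + 4102} = \sqrt{\frac{29 - 49 + \frac{3}{2} \cdot 11}{11} + 4102} = \sqrt{\frac{29 - 49 + \frac{33}{2}}{11} + 4102} = \sqrt{\frac{1}{11} \left(- \frac{7}{2}\right) + 4102} = \sqrt{- \frac{7}{22} + 4102} = \sqrt{\frac{90237}{22}} = \frac{\sqrt{1985214}}{22}$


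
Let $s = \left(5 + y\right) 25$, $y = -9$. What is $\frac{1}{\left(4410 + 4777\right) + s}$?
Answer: $\frac{1}{9087} \approx 0.00011005$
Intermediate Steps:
$s = -100$ ($s = \left(5 - 9\right) 25 = \left(-4\right) 25 = -100$)
$\frac{1}{\left(4410 + 4777\right) + s} = \frac{1}{\left(4410 + 4777\right) - 100} = \frac{1}{9187 - 100} = \frac{1}{9087}$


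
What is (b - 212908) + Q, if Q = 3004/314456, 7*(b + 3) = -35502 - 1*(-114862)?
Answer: -110925685181/550298 ≈ -2.0157e+5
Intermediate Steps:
b = 79339/7 (b = -3 + (-35502 - 1*(-114862))/7 = -3 + (-35502 + 114862)/7 = -3 + (⅐)*79360 = -3 + 79360/7 = 79339/7 ≈ 11334.)
Q = 751/78614 (Q = 3004*(1/314456) = 751/78614 ≈ 0.0095530)
(b - 212908) + Q = (79339/7 - 212908) + 751/78614 = -1411017/7 + 751/78614 = -110925685181/550298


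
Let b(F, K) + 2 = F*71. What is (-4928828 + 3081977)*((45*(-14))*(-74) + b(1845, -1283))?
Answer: -328024746663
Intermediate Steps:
b(F, K) = -2 + 71*F (b(F, K) = -2 + F*71 = -2 + 71*F)
(-4928828 + 3081977)*((45*(-14))*(-74) + b(1845, -1283)) = (-4928828 + 3081977)*((45*(-14))*(-74) + (-2 + 71*1845)) = -1846851*(-630*(-74) + (-2 + 130995)) = -1846851*(46620 + 130993) = -1846851*177613 = -328024746663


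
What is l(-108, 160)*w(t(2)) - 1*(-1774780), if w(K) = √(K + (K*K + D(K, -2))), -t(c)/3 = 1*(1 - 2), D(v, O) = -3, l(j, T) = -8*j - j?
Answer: 1777696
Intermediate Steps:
l(j, T) = -9*j
t(c) = 3 (t(c) = -3*(1 - 2) = -3*(-1) = 3)
w(K) = √(-3 + K + K²) (w(K) = √(K + (K*K - 3)) = √(K + (K² - 3)) = √(K + (-3 + K²)) = √(-3 + K + K²))
l(-108, 160)*w(t(2)) - 1*(-1774780) = (-9*(-108))*√(-3 + 3 + 3²) - 1*(-1774780) = 972*√(-3 + 3 + 9) + 1774780 = 972*√9 + 1774780 = 972*3 + 1774780 = 2916 + 1774780 = 1777696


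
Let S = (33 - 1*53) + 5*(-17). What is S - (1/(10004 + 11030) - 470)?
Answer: 7677409/21034 ≈ 365.00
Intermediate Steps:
S = -105 (S = (33 - 53) - 85 = -20 - 85 = -105)
S - (1/(10004 + 11030) - 470) = -105 - (1/(10004 + 11030) - 470) = -105 - (1/21034 - 470) = -105 - 1*(-9885979/21034) = -105 + 9885979/21034 = 7677409/21034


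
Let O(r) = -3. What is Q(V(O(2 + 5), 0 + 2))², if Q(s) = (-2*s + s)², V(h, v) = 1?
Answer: 1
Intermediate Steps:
Q(s) = s² (Q(s) = (-s)² = s²)
Q(V(O(2 + 5), 0 + 2))² = (1²)² = 1² = 1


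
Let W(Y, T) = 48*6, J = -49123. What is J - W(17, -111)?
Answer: -49411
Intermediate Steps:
W(Y, T) = 288
J - W(17, -111) = -49123 - 1*288 = -49123 - 288 = -49411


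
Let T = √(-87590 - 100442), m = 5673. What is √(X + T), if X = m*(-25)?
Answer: √(-141825 + 8*I*√2938) ≈ 0.5757 + 376.6*I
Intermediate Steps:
T = 8*I*√2938 (T = √(-188032) = 8*I*√2938 ≈ 433.63*I)
X = -141825 (X = 5673*(-25) = -141825)
√(X + T) = √(-141825 + 8*I*√2938)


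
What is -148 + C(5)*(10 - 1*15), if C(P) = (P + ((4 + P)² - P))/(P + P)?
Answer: -377/2 ≈ -188.50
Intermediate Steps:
C(P) = (4 + P)²/(2*P) (C(P) = (4 + P)²/((2*P)) = (4 + P)²*(1/(2*P)) = (4 + P)²/(2*P))
-148 + C(5)*(10 - 1*15) = -148 + ((½)*(4 + 5)²/5)*(10 - 1*15) = -148 + ((½)*(⅕)*9²)*(10 - 15) = -148 + ((½)*(⅕)*81)*(-5) = -148 + (81/10)*(-5) = -148 - 81/2 = -377/2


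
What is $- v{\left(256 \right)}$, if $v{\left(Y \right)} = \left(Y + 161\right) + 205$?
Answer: $-622$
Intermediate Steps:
$v{\left(Y \right)} = 366 + Y$ ($v{\left(Y \right)} = \left(161 + Y\right) + 205 = 366 + Y$)
$- v{\left(256 \right)} = - (366 + 256) = \left(-1\right) 622 = -622$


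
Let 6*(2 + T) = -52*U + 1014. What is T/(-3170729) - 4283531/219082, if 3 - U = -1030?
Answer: -40739973548023/2083948952334 ≈ -19.549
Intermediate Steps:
U = 1033 (U = 3 - 1*(-1030) = 3 + 1030 = 1033)
T = -26357/3 (T = -2 + (-52*1033 + 1014)/6 = -2 + (-53716 + 1014)/6 = -2 + (⅙)*(-52702) = -2 - 26351/3 = -26357/3 ≈ -8785.7)
T/(-3170729) - 4283531/219082 = -26357/3/(-3170729) - 4283531/219082 = -26357/3*(-1/3170729) - 4283531*1/219082 = 26357/9512187 - 4283531/219082 = -40739973548023/2083948952334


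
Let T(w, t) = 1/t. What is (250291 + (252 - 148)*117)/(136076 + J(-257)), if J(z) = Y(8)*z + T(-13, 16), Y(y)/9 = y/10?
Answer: 20996720/10738053 ≈ 1.9554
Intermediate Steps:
Y(y) = 9*y/10 (Y(y) = 9*(y/10) = 9*y/10)
J(z) = 1/16 + 36*z/5 (J(z) = ((9/10)*8)*z + 1/16 = 36*z/5 + 1/16 = 1/16 + 36*z/5)
(250291 + (252 - 148)*117)/(136076 + J(-257)) = (250291 + (252 - 148)*117)/(136076 + (1/16 + (36/5)*(-257))) = (250291 + 104*117)/(136076 + (1/16 - 9252/5)) = (250291 + 12168)/(136076 - 148027/80) = 262459/(10738053/80) = 262459*(80/10738053) = 20996720/10738053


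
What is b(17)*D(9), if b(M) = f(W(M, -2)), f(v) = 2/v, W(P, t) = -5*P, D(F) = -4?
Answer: 8/85 ≈ 0.094118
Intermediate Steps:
b(M) = -2/(5*M) (b(M) = 2/((-5*M)) = 2*(-1/(5*M)) = -2/(5*M))
b(17)*D(9) = -⅖/17*(-4) = -⅖*1/17*(-4) = -2/85*(-4) = 8/85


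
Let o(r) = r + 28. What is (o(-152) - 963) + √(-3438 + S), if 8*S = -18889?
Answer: -1087 + I*√92786/4 ≈ -1087.0 + 76.152*I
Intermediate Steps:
S = -18889/8 (S = (⅛)*(-18889) = -18889/8 ≈ -2361.1)
o(r) = 28 + r
(o(-152) - 963) + √(-3438 + S) = ((28 - 152) - 963) + √(-3438 - 18889/8) = (-124 - 963) + √(-46393/8) = -1087 + I*√92786/4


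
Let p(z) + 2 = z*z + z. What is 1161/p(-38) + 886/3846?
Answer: 105725/99996 ≈ 1.0573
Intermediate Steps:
p(z) = -2 + z + z² (p(z) = -2 + (z*z + z) = -2 + (z² + z) = -2 + (z + z²) = -2 + z + z²)
1161/p(-38) + 886/3846 = 1161/(-2 - 38 + (-38)²) + 886/3846 = 1161/(-2 - 38 + 1444) + 886*(1/3846) = 1161/1404 + 443/1923 = 1161*(1/1404) + 443/1923 = 43/52 + 443/1923 = 105725/99996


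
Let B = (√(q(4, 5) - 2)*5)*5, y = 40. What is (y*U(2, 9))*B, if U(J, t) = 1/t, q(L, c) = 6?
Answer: 2000/9 ≈ 222.22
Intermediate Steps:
B = 50 (B = (√(6 - 2)*5)*5 = (√4*5)*5 = (2*5)*5 = 10*5 = 50)
(y*U(2, 9))*B = (40/9)*50 = 2000/9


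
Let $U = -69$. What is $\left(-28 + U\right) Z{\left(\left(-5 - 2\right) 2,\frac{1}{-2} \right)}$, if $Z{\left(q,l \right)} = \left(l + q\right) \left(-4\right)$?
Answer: $-5626$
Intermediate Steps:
$Z{\left(q,l \right)} = - 4 l - 4 q$
$\left(-28 + U\right) Z{\left(\left(-5 - 2\right) 2,\frac{1}{-2} \right)} = \left(-28 - 69\right) \left(- \frac{4}{-2} - 4 \left(-5 - 2\right) 2\right) = - 97 \left(\left(-4\right) \left(- \frac{1}{2}\right) - 4 \left(\left(-7\right) 2\right)\right) = - 97 \left(2 - -56\right) = - 97 \left(2 + 56\right) = \left(-97\right) 58 = -5626$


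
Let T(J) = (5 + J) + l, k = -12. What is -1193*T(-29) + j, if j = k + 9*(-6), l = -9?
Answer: 39303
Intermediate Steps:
j = -66 (j = -12 + 9*(-6) = -12 - 54 = -66)
T(J) = -4 + J (T(J) = (5 + J) - 9 = -4 + J)
-1193*T(-29) + j = -1193*(-4 - 29) - 66 = -1193*(-33) - 66 = 39369 - 66 = 39303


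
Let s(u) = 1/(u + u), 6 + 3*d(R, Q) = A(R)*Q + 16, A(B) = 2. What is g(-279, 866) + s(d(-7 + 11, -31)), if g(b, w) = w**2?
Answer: 77995421/104 ≈ 7.4996e+5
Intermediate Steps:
d(R, Q) = 10/3 + 2*Q/3 (d(R, Q) = -2 + (2*Q + 16)/3 = -2 + (16 + 2*Q)/3 = -2 + (16/3 + 2*Q/3) = 10/3 + 2*Q/3)
s(u) = 1/(2*u)
g(-279, 866) + s(d(-7 + 11, -31)) = 866**2 + 1/(2*(10/3 + (2/3)*(-31))) = 749956 + 1/(2*(10/3 - 62/3)) = 749956 + 1/(2*(-52/3)) = 749956 + (1/2)*(-3/52) = 749956 - 3/104 = 77995421/104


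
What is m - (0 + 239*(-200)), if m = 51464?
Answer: 99264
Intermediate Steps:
m - (0 + 239*(-200)) = 51464 - (0 + 239*(-200)) = 51464 - (0 - 47800) = 51464 - 1*(-47800) = 51464 + 47800 = 99264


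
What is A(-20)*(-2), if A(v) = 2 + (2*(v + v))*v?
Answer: -3204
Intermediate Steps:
A(v) = 2 + 4*v² (A(v) = 2 + (2*(2*v))*v = 2 + (4*v)*v = 2 + 4*v²)
A(-20)*(-2) = (2 + 4*(-20)²)*(-2) = (2 + 4*400)*(-2) = (2 + 1600)*(-2) = 1602*(-2) = -3204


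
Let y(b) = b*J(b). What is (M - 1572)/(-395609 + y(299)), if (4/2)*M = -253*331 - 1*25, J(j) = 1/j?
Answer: 5432/49451 ≈ 0.10985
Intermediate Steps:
y(b) = 1 (y(b) = b/b = 1)
M = -41884 (M = (-253*331 - 1*25)/2 = (-83743 - 25)/2 = (1/2)*(-83768) = -41884)
(M - 1572)/(-395609 + y(299)) = (-41884 - 1572)/(-395609 + 1) = -43456/(-395608) = -43456*(-1/395608) = 5432/49451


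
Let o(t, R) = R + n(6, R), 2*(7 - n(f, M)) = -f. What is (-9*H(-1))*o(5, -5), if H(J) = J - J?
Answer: 0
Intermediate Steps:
H(J) = 0
n(f, M) = 7 + f/2 (n(f, M) = 7 - (-1)*f/2 = 7 + f/2)
o(t, R) = 10 + R (o(t, R) = R + (7 + (½)*6) = R + (7 + 3) = R + 10 = 10 + R)
(-9*H(-1))*o(5, -5) = (-9*0)*(10 - 5) = 0*5 = 0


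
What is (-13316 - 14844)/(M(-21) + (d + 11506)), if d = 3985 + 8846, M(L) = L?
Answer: -7040/6079 ≈ -1.1581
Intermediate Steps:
d = 12831
(-13316 - 14844)/(M(-21) + (d + 11506)) = (-13316 - 14844)/(-21 + (12831 + 11506)) = -28160/(-21 + 24337) = -28160/24316 = -28160*1/24316 = -7040/6079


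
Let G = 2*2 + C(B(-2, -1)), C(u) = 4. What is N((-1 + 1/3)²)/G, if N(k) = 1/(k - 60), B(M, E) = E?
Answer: -9/4288 ≈ -0.0020989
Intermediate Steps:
N(k) = 1/(-60 + k)
G = 8 (G = 2*2 + 4 = 4 + 4 = 8)
N((-1 + 1/3)²)/G = 1/(-60 + (-1 + 1/3)²*8) = (⅛)/(-60 + (-1 + ⅓)²) = (⅛)/(-60 + (-⅔)²) = (⅛)/(-60 + 4/9) = (⅛)/(-536/9) = -9/536*⅛ = -9/4288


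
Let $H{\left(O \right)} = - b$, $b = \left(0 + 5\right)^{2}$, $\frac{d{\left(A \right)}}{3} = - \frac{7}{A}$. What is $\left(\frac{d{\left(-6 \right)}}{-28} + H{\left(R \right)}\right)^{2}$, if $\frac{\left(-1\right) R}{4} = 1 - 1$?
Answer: $\frac{40401}{64} \approx 631.27$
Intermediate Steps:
$R = 0$ ($R = - 4 \left(1 - 1\right) = \left(-4\right) 0 = 0$)
$d{\left(A \right)} = - \frac{21}{A}$ ($d{\left(A \right)} = 3 \left(- \frac{7}{A}\right) = - \frac{21}{A}$)
$b = 25$ ($b = 5^{2} = 25$)
$H{\left(O \right)} = -25$ ($H{\left(O \right)} = \left(-1\right) 25 = -25$)
$\left(\frac{d{\left(-6 \right)}}{-28} + H{\left(R \right)}\right)^{2} = \left(\frac{\left(-21\right) \frac{1}{-6}}{-28} - 25\right)^{2} = \left(\left(-21\right) \left(- \frac{1}{6}\right) \left(- \frac{1}{28}\right) - 25\right)^{2} = \left(\frac{7}{2} \left(- \frac{1}{28}\right) - 25\right)^{2} = \left(- \frac{1}{8} - 25\right)^{2} = \left(- \frac{201}{8}\right)^{2} = \frac{40401}{64}$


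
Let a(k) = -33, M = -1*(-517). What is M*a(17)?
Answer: -17061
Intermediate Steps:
M = 517
M*a(17) = 517*(-33) = -17061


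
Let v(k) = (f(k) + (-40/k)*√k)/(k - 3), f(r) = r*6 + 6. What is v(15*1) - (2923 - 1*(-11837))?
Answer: -14752 - 2*√15/9 ≈ -14753.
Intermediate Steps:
f(r) = 6 + 6*r (f(r) = 6*r + 6 = 6 + 6*r)
v(k) = (6 - 40/√k + 6*k)/(-3 + k) (v(k) = ((6 + 6*k) + (-40/k)*√k)/(k - 3) = ((6 + 6*k) - 40/√k)/(-3 + k) = (6 - 40/√k + 6*k)/(-3 + k))
v(15*1) - (2923 - 1*(-11837)) = 2*(-20*√15 + 3*(15*1)*(1 + 15*1))/(((15*1))*(-3 + 15*1)) - (2923 - 1*(-11837)) = 2*(-20*√15 + 3*15*(1 + 15))/(15*(-3 + 15)) - (2923 + 11837) = 2*(1/15)*(-20*√15 + 3*15*16)/12 - 1*14760 = 2*(1/15)*(1/12)*(-20*√15 + 720) - 14760 = 2*(1/15)*(1/12)*(720 - 20*√15) - 14760 = (8 - 2*√15/9) - 14760 = -14752 - 2*√15/9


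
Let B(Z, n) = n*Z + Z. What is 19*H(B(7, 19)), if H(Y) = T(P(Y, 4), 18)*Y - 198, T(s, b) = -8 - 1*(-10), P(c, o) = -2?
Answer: 1558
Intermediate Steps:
B(Z, n) = Z + Z*n (B(Z, n) = Z*n + Z = Z + Z*n)
T(s, b) = 2 (T(s, b) = -8 + 10 = 2)
H(Y) = -198 + 2*Y (H(Y) = 2*Y - 198 = -198 + 2*Y)
19*H(B(7, 19)) = 19*(-198 + 2*(7*(1 + 19))) = 19*(-198 + 2*(7*20)) = 19*(-198 + 2*140) = 19*(-198 + 280) = 19*82 = 1558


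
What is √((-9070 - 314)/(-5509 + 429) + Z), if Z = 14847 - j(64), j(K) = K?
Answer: √5961620030/635 ≈ 121.59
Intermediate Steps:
Z = 14783 (Z = 14847 - 1*64 = 14847 - 64 = 14783)
√((-9070 - 314)/(-5509 + 429) + Z) = √((-9070 - 314)/(-5509 + 429) + 14783) = √(-9384/(-5080) + 14783) = √(-9384*(-1/5080) + 14783) = √(1173/635 + 14783) = √(9388378/635) = √5961620030/635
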